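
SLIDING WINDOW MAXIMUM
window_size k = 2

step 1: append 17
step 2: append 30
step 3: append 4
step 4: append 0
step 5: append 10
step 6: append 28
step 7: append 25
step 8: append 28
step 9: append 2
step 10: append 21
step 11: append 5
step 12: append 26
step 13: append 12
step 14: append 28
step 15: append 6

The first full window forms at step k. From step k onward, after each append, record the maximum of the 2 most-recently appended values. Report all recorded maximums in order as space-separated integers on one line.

step 1: append 17 -> window=[17] (not full yet)
step 2: append 30 -> window=[17, 30] -> max=30
step 3: append 4 -> window=[30, 4] -> max=30
step 4: append 0 -> window=[4, 0] -> max=4
step 5: append 10 -> window=[0, 10] -> max=10
step 6: append 28 -> window=[10, 28] -> max=28
step 7: append 25 -> window=[28, 25] -> max=28
step 8: append 28 -> window=[25, 28] -> max=28
step 9: append 2 -> window=[28, 2] -> max=28
step 10: append 21 -> window=[2, 21] -> max=21
step 11: append 5 -> window=[21, 5] -> max=21
step 12: append 26 -> window=[5, 26] -> max=26
step 13: append 12 -> window=[26, 12] -> max=26
step 14: append 28 -> window=[12, 28] -> max=28
step 15: append 6 -> window=[28, 6] -> max=28

Answer: 30 30 4 10 28 28 28 28 21 21 26 26 28 28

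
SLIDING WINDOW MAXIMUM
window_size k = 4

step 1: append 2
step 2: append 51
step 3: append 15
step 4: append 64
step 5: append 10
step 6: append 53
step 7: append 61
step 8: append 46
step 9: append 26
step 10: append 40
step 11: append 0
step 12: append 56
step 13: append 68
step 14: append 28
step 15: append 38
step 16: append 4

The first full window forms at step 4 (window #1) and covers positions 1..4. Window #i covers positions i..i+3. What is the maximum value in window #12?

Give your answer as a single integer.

Answer: 68

Derivation:
step 1: append 2 -> window=[2] (not full yet)
step 2: append 51 -> window=[2, 51] (not full yet)
step 3: append 15 -> window=[2, 51, 15] (not full yet)
step 4: append 64 -> window=[2, 51, 15, 64] -> max=64
step 5: append 10 -> window=[51, 15, 64, 10] -> max=64
step 6: append 53 -> window=[15, 64, 10, 53] -> max=64
step 7: append 61 -> window=[64, 10, 53, 61] -> max=64
step 8: append 46 -> window=[10, 53, 61, 46] -> max=61
step 9: append 26 -> window=[53, 61, 46, 26] -> max=61
step 10: append 40 -> window=[61, 46, 26, 40] -> max=61
step 11: append 0 -> window=[46, 26, 40, 0] -> max=46
step 12: append 56 -> window=[26, 40, 0, 56] -> max=56
step 13: append 68 -> window=[40, 0, 56, 68] -> max=68
step 14: append 28 -> window=[0, 56, 68, 28] -> max=68
step 15: append 38 -> window=[56, 68, 28, 38] -> max=68
Window #12 max = 68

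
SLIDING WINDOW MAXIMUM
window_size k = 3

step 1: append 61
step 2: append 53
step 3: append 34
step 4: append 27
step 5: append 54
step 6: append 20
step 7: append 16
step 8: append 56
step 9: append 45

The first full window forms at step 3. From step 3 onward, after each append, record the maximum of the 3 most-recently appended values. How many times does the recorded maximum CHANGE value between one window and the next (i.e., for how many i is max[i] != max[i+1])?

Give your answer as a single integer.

step 1: append 61 -> window=[61] (not full yet)
step 2: append 53 -> window=[61, 53] (not full yet)
step 3: append 34 -> window=[61, 53, 34] -> max=61
step 4: append 27 -> window=[53, 34, 27] -> max=53
step 5: append 54 -> window=[34, 27, 54] -> max=54
step 6: append 20 -> window=[27, 54, 20] -> max=54
step 7: append 16 -> window=[54, 20, 16] -> max=54
step 8: append 56 -> window=[20, 16, 56] -> max=56
step 9: append 45 -> window=[16, 56, 45] -> max=56
Recorded maximums: 61 53 54 54 54 56 56
Changes between consecutive maximums: 3

Answer: 3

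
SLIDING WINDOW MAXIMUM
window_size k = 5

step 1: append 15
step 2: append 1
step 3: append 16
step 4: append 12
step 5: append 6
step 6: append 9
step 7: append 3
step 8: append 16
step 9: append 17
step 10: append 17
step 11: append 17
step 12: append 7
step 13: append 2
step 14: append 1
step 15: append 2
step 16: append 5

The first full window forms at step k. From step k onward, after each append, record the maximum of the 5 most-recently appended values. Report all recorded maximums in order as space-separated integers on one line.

Answer: 16 16 16 16 17 17 17 17 17 17 17 7

Derivation:
step 1: append 15 -> window=[15] (not full yet)
step 2: append 1 -> window=[15, 1] (not full yet)
step 3: append 16 -> window=[15, 1, 16] (not full yet)
step 4: append 12 -> window=[15, 1, 16, 12] (not full yet)
step 5: append 6 -> window=[15, 1, 16, 12, 6] -> max=16
step 6: append 9 -> window=[1, 16, 12, 6, 9] -> max=16
step 7: append 3 -> window=[16, 12, 6, 9, 3] -> max=16
step 8: append 16 -> window=[12, 6, 9, 3, 16] -> max=16
step 9: append 17 -> window=[6, 9, 3, 16, 17] -> max=17
step 10: append 17 -> window=[9, 3, 16, 17, 17] -> max=17
step 11: append 17 -> window=[3, 16, 17, 17, 17] -> max=17
step 12: append 7 -> window=[16, 17, 17, 17, 7] -> max=17
step 13: append 2 -> window=[17, 17, 17, 7, 2] -> max=17
step 14: append 1 -> window=[17, 17, 7, 2, 1] -> max=17
step 15: append 2 -> window=[17, 7, 2, 1, 2] -> max=17
step 16: append 5 -> window=[7, 2, 1, 2, 5] -> max=7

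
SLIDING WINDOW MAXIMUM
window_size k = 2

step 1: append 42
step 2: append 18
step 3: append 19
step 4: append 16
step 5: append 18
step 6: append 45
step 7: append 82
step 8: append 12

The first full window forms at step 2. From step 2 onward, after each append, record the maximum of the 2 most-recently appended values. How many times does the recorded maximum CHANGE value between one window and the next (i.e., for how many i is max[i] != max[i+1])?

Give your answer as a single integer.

step 1: append 42 -> window=[42] (not full yet)
step 2: append 18 -> window=[42, 18] -> max=42
step 3: append 19 -> window=[18, 19] -> max=19
step 4: append 16 -> window=[19, 16] -> max=19
step 5: append 18 -> window=[16, 18] -> max=18
step 6: append 45 -> window=[18, 45] -> max=45
step 7: append 82 -> window=[45, 82] -> max=82
step 8: append 12 -> window=[82, 12] -> max=82
Recorded maximums: 42 19 19 18 45 82 82
Changes between consecutive maximums: 4

Answer: 4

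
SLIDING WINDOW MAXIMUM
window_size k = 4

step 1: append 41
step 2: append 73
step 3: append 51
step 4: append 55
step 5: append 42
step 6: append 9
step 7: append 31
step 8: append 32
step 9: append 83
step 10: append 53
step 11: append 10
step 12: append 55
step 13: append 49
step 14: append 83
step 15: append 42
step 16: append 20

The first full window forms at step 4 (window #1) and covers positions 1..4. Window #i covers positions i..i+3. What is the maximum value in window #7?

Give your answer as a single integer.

Answer: 83

Derivation:
step 1: append 41 -> window=[41] (not full yet)
step 2: append 73 -> window=[41, 73] (not full yet)
step 3: append 51 -> window=[41, 73, 51] (not full yet)
step 4: append 55 -> window=[41, 73, 51, 55] -> max=73
step 5: append 42 -> window=[73, 51, 55, 42] -> max=73
step 6: append 9 -> window=[51, 55, 42, 9] -> max=55
step 7: append 31 -> window=[55, 42, 9, 31] -> max=55
step 8: append 32 -> window=[42, 9, 31, 32] -> max=42
step 9: append 83 -> window=[9, 31, 32, 83] -> max=83
step 10: append 53 -> window=[31, 32, 83, 53] -> max=83
Window #7 max = 83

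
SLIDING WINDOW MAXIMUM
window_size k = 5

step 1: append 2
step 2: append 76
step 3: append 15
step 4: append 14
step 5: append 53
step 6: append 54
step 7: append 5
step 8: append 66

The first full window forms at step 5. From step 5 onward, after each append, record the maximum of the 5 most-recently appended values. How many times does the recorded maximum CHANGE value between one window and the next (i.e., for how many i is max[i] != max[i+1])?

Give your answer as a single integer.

step 1: append 2 -> window=[2] (not full yet)
step 2: append 76 -> window=[2, 76] (not full yet)
step 3: append 15 -> window=[2, 76, 15] (not full yet)
step 4: append 14 -> window=[2, 76, 15, 14] (not full yet)
step 5: append 53 -> window=[2, 76, 15, 14, 53] -> max=76
step 6: append 54 -> window=[76, 15, 14, 53, 54] -> max=76
step 7: append 5 -> window=[15, 14, 53, 54, 5] -> max=54
step 8: append 66 -> window=[14, 53, 54, 5, 66] -> max=66
Recorded maximums: 76 76 54 66
Changes between consecutive maximums: 2

Answer: 2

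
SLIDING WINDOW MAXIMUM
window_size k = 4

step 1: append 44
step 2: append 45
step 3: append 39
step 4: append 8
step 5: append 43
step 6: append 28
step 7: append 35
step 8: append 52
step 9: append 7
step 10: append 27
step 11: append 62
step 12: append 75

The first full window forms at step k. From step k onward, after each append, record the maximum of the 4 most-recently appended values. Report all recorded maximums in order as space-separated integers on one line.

Answer: 45 45 43 43 52 52 52 62 75

Derivation:
step 1: append 44 -> window=[44] (not full yet)
step 2: append 45 -> window=[44, 45] (not full yet)
step 3: append 39 -> window=[44, 45, 39] (not full yet)
step 4: append 8 -> window=[44, 45, 39, 8] -> max=45
step 5: append 43 -> window=[45, 39, 8, 43] -> max=45
step 6: append 28 -> window=[39, 8, 43, 28] -> max=43
step 7: append 35 -> window=[8, 43, 28, 35] -> max=43
step 8: append 52 -> window=[43, 28, 35, 52] -> max=52
step 9: append 7 -> window=[28, 35, 52, 7] -> max=52
step 10: append 27 -> window=[35, 52, 7, 27] -> max=52
step 11: append 62 -> window=[52, 7, 27, 62] -> max=62
step 12: append 75 -> window=[7, 27, 62, 75] -> max=75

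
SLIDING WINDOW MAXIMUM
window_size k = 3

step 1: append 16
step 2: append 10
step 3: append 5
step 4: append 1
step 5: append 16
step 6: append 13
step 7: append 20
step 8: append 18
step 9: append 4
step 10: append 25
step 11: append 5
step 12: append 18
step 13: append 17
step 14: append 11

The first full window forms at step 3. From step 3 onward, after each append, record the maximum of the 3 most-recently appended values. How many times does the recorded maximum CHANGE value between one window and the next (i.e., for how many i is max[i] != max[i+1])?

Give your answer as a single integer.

Answer: 5

Derivation:
step 1: append 16 -> window=[16] (not full yet)
step 2: append 10 -> window=[16, 10] (not full yet)
step 3: append 5 -> window=[16, 10, 5] -> max=16
step 4: append 1 -> window=[10, 5, 1] -> max=10
step 5: append 16 -> window=[5, 1, 16] -> max=16
step 6: append 13 -> window=[1, 16, 13] -> max=16
step 7: append 20 -> window=[16, 13, 20] -> max=20
step 8: append 18 -> window=[13, 20, 18] -> max=20
step 9: append 4 -> window=[20, 18, 4] -> max=20
step 10: append 25 -> window=[18, 4, 25] -> max=25
step 11: append 5 -> window=[4, 25, 5] -> max=25
step 12: append 18 -> window=[25, 5, 18] -> max=25
step 13: append 17 -> window=[5, 18, 17] -> max=18
step 14: append 11 -> window=[18, 17, 11] -> max=18
Recorded maximums: 16 10 16 16 20 20 20 25 25 25 18 18
Changes between consecutive maximums: 5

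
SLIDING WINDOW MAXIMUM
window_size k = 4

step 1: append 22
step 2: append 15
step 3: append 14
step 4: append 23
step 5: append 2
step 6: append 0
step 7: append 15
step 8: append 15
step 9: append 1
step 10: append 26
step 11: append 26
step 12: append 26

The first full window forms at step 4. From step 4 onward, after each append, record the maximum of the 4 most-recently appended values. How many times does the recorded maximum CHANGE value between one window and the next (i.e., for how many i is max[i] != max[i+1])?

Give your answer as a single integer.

Answer: 2

Derivation:
step 1: append 22 -> window=[22] (not full yet)
step 2: append 15 -> window=[22, 15] (not full yet)
step 3: append 14 -> window=[22, 15, 14] (not full yet)
step 4: append 23 -> window=[22, 15, 14, 23] -> max=23
step 5: append 2 -> window=[15, 14, 23, 2] -> max=23
step 6: append 0 -> window=[14, 23, 2, 0] -> max=23
step 7: append 15 -> window=[23, 2, 0, 15] -> max=23
step 8: append 15 -> window=[2, 0, 15, 15] -> max=15
step 9: append 1 -> window=[0, 15, 15, 1] -> max=15
step 10: append 26 -> window=[15, 15, 1, 26] -> max=26
step 11: append 26 -> window=[15, 1, 26, 26] -> max=26
step 12: append 26 -> window=[1, 26, 26, 26] -> max=26
Recorded maximums: 23 23 23 23 15 15 26 26 26
Changes between consecutive maximums: 2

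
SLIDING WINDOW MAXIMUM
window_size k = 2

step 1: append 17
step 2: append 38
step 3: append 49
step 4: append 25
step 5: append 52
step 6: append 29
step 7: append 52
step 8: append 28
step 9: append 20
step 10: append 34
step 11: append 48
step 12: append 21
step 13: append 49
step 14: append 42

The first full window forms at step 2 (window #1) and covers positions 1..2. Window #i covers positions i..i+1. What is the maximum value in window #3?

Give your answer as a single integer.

Answer: 49

Derivation:
step 1: append 17 -> window=[17] (not full yet)
step 2: append 38 -> window=[17, 38] -> max=38
step 3: append 49 -> window=[38, 49] -> max=49
step 4: append 25 -> window=[49, 25] -> max=49
Window #3 max = 49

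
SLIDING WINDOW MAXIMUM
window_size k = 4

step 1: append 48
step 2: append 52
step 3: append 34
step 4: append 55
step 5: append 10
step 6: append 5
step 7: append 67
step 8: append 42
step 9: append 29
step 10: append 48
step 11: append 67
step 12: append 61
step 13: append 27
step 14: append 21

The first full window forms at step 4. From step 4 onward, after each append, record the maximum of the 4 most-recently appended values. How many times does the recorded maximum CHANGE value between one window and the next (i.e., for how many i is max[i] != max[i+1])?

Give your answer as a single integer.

Answer: 1

Derivation:
step 1: append 48 -> window=[48] (not full yet)
step 2: append 52 -> window=[48, 52] (not full yet)
step 3: append 34 -> window=[48, 52, 34] (not full yet)
step 4: append 55 -> window=[48, 52, 34, 55] -> max=55
step 5: append 10 -> window=[52, 34, 55, 10] -> max=55
step 6: append 5 -> window=[34, 55, 10, 5] -> max=55
step 7: append 67 -> window=[55, 10, 5, 67] -> max=67
step 8: append 42 -> window=[10, 5, 67, 42] -> max=67
step 9: append 29 -> window=[5, 67, 42, 29] -> max=67
step 10: append 48 -> window=[67, 42, 29, 48] -> max=67
step 11: append 67 -> window=[42, 29, 48, 67] -> max=67
step 12: append 61 -> window=[29, 48, 67, 61] -> max=67
step 13: append 27 -> window=[48, 67, 61, 27] -> max=67
step 14: append 21 -> window=[67, 61, 27, 21] -> max=67
Recorded maximums: 55 55 55 67 67 67 67 67 67 67 67
Changes between consecutive maximums: 1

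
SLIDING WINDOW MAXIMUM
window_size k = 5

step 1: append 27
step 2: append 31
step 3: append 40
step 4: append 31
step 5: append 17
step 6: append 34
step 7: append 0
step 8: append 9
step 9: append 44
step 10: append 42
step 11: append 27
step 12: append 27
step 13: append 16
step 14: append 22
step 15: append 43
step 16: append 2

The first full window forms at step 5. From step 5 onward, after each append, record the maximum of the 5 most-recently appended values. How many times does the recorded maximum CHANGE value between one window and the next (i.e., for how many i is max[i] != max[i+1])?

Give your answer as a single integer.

Answer: 4

Derivation:
step 1: append 27 -> window=[27] (not full yet)
step 2: append 31 -> window=[27, 31] (not full yet)
step 3: append 40 -> window=[27, 31, 40] (not full yet)
step 4: append 31 -> window=[27, 31, 40, 31] (not full yet)
step 5: append 17 -> window=[27, 31, 40, 31, 17] -> max=40
step 6: append 34 -> window=[31, 40, 31, 17, 34] -> max=40
step 7: append 0 -> window=[40, 31, 17, 34, 0] -> max=40
step 8: append 9 -> window=[31, 17, 34, 0, 9] -> max=34
step 9: append 44 -> window=[17, 34, 0, 9, 44] -> max=44
step 10: append 42 -> window=[34, 0, 9, 44, 42] -> max=44
step 11: append 27 -> window=[0, 9, 44, 42, 27] -> max=44
step 12: append 27 -> window=[9, 44, 42, 27, 27] -> max=44
step 13: append 16 -> window=[44, 42, 27, 27, 16] -> max=44
step 14: append 22 -> window=[42, 27, 27, 16, 22] -> max=42
step 15: append 43 -> window=[27, 27, 16, 22, 43] -> max=43
step 16: append 2 -> window=[27, 16, 22, 43, 2] -> max=43
Recorded maximums: 40 40 40 34 44 44 44 44 44 42 43 43
Changes between consecutive maximums: 4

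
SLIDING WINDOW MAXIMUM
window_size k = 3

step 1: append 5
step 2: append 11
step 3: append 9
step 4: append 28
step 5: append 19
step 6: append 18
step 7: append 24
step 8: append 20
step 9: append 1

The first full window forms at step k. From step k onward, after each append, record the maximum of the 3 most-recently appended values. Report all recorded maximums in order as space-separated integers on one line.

step 1: append 5 -> window=[5] (not full yet)
step 2: append 11 -> window=[5, 11] (not full yet)
step 3: append 9 -> window=[5, 11, 9] -> max=11
step 4: append 28 -> window=[11, 9, 28] -> max=28
step 5: append 19 -> window=[9, 28, 19] -> max=28
step 6: append 18 -> window=[28, 19, 18] -> max=28
step 7: append 24 -> window=[19, 18, 24] -> max=24
step 8: append 20 -> window=[18, 24, 20] -> max=24
step 9: append 1 -> window=[24, 20, 1] -> max=24

Answer: 11 28 28 28 24 24 24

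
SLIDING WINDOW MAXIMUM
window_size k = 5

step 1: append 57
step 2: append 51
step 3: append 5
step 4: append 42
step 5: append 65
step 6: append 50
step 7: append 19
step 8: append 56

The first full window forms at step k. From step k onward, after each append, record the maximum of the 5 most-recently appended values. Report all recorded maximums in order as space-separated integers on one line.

step 1: append 57 -> window=[57] (not full yet)
step 2: append 51 -> window=[57, 51] (not full yet)
step 3: append 5 -> window=[57, 51, 5] (not full yet)
step 4: append 42 -> window=[57, 51, 5, 42] (not full yet)
step 5: append 65 -> window=[57, 51, 5, 42, 65] -> max=65
step 6: append 50 -> window=[51, 5, 42, 65, 50] -> max=65
step 7: append 19 -> window=[5, 42, 65, 50, 19] -> max=65
step 8: append 56 -> window=[42, 65, 50, 19, 56] -> max=65

Answer: 65 65 65 65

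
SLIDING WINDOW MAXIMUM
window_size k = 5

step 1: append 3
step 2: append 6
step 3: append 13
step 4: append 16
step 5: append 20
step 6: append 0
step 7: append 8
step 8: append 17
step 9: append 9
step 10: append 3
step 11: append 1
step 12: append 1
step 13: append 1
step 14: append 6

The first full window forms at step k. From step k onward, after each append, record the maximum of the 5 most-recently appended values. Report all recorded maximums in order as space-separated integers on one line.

step 1: append 3 -> window=[3] (not full yet)
step 2: append 6 -> window=[3, 6] (not full yet)
step 3: append 13 -> window=[3, 6, 13] (not full yet)
step 4: append 16 -> window=[3, 6, 13, 16] (not full yet)
step 5: append 20 -> window=[3, 6, 13, 16, 20] -> max=20
step 6: append 0 -> window=[6, 13, 16, 20, 0] -> max=20
step 7: append 8 -> window=[13, 16, 20, 0, 8] -> max=20
step 8: append 17 -> window=[16, 20, 0, 8, 17] -> max=20
step 9: append 9 -> window=[20, 0, 8, 17, 9] -> max=20
step 10: append 3 -> window=[0, 8, 17, 9, 3] -> max=17
step 11: append 1 -> window=[8, 17, 9, 3, 1] -> max=17
step 12: append 1 -> window=[17, 9, 3, 1, 1] -> max=17
step 13: append 1 -> window=[9, 3, 1, 1, 1] -> max=9
step 14: append 6 -> window=[3, 1, 1, 1, 6] -> max=6

Answer: 20 20 20 20 20 17 17 17 9 6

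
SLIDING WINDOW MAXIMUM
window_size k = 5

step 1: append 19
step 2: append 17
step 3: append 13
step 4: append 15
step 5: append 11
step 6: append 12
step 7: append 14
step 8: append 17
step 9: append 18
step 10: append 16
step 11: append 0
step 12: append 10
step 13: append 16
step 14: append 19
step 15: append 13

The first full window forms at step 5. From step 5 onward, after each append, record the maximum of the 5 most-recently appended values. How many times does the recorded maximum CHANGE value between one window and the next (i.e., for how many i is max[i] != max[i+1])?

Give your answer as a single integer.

step 1: append 19 -> window=[19] (not full yet)
step 2: append 17 -> window=[19, 17] (not full yet)
step 3: append 13 -> window=[19, 17, 13] (not full yet)
step 4: append 15 -> window=[19, 17, 13, 15] (not full yet)
step 5: append 11 -> window=[19, 17, 13, 15, 11] -> max=19
step 6: append 12 -> window=[17, 13, 15, 11, 12] -> max=17
step 7: append 14 -> window=[13, 15, 11, 12, 14] -> max=15
step 8: append 17 -> window=[15, 11, 12, 14, 17] -> max=17
step 9: append 18 -> window=[11, 12, 14, 17, 18] -> max=18
step 10: append 16 -> window=[12, 14, 17, 18, 16] -> max=18
step 11: append 0 -> window=[14, 17, 18, 16, 0] -> max=18
step 12: append 10 -> window=[17, 18, 16, 0, 10] -> max=18
step 13: append 16 -> window=[18, 16, 0, 10, 16] -> max=18
step 14: append 19 -> window=[16, 0, 10, 16, 19] -> max=19
step 15: append 13 -> window=[0, 10, 16, 19, 13] -> max=19
Recorded maximums: 19 17 15 17 18 18 18 18 18 19 19
Changes between consecutive maximums: 5

Answer: 5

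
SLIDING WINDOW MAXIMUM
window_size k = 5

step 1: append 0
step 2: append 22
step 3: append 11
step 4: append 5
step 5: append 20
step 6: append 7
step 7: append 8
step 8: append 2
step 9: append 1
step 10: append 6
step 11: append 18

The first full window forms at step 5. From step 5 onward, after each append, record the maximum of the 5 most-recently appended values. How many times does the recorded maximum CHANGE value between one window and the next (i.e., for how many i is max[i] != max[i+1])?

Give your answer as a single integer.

Answer: 3

Derivation:
step 1: append 0 -> window=[0] (not full yet)
step 2: append 22 -> window=[0, 22] (not full yet)
step 3: append 11 -> window=[0, 22, 11] (not full yet)
step 4: append 5 -> window=[0, 22, 11, 5] (not full yet)
step 5: append 20 -> window=[0, 22, 11, 5, 20] -> max=22
step 6: append 7 -> window=[22, 11, 5, 20, 7] -> max=22
step 7: append 8 -> window=[11, 5, 20, 7, 8] -> max=20
step 8: append 2 -> window=[5, 20, 7, 8, 2] -> max=20
step 9: append 1 -> window=[20, 7, 8, 2, 1] -> max=20
step 10: append 6 -> window=[7, 8, 2, 1, 6] -> max=8
step 11: append 18 -> window=[8, 2, 1, 6, 18] -> max=18
Recorded maximums: 22 22 20 20 20 8 18
Changes between consecutive maximums: 3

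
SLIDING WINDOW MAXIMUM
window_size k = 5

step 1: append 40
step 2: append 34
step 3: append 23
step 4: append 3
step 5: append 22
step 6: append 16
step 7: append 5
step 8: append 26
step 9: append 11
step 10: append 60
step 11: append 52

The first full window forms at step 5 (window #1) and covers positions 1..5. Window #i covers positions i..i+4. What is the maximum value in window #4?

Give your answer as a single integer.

step 1: append 40 -> window=[40] (not full yet)
step 2: append 34 -> window=[40, 34] (not full yet)
step 3: append 23 -> window=[40, 34, 23] (not full yet)
step 4: append 3 -> window=[40, 34, 23, 3] (not full yet)
step 5: append 22 -> window=[40, 34, 23, 3, 22] -> max=40
step 6: append 16 -> window=[34, 23, 3, 22, 16] -> max=34
step 7: append 5 -> window=[23, 3, 22, 16, 5] -> max=23
step 8: append 26 -> window=[3, 22, 16, 5, 26] -> max=26
Window #4 max = 26

Answer: 26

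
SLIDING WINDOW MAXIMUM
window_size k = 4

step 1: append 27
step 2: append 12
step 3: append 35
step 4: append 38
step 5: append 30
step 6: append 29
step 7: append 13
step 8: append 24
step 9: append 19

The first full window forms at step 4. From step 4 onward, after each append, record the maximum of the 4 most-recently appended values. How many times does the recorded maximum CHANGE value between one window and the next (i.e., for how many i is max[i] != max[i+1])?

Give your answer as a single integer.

Answer: 2

Derivation:
step 1: append 27 -> window=[27] (not full yet)
step 2: append 12 -> window=[27, 12] (not full yet)
step 3: append 35 -> window=[27, 12, 35] (not full yet)
step 4: append 38 -> window=[27, 12, 35, 38] -> max=38
step 5: append 30 -> window=[12, 35, 38, 30] -> max=38
step 6: append 29 -> window=[35, 38, 30, 29] -> max=38
step 7: append 13 -> window=[38, 30, 29, 13] -> max=38
step 8: append 24 -> window=[30, 29, 13, 24] -> max=30
step 9: append 19 -> window=[29, 13, 24, 19] -> max=29
Recorded maximums: 38 38 38 38 30 29
Changes between consecutive maximums: 2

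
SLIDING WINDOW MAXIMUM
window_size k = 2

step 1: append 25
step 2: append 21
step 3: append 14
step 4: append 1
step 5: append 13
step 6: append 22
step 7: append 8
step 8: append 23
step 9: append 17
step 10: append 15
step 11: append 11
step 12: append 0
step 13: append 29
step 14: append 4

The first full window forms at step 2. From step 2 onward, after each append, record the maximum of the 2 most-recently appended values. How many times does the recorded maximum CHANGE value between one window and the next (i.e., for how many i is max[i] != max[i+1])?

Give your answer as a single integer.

Answer: 9

Derivation:
step 1: append 25 -> window=[25] (not full yet)
step 2: append 21 -> window=[25, 21] -> max=25
step 3: append 14 -> window=[21, 14] -> max=21
step 4: append 1 -> window=[14, 1] -> max=14
step 5: append 13 -> window=[1, 13] -> max=13
step 6: append 22 -> window=[13, 22] -> max=22
step 7: append 8 -> window=[22, 8] -> max=22
step 8: append 23 -> window=[8, 23] -> max=23
step 9: append 17 -> window=[23, 17] -> max=23
step 10: append 15 -> window=[17, 15] -> max=17
step 11: append 11 -> window=[15, 11] -> max=15
step 12: append 0 -> window=[11, 0] -> max=11
step 13: append 29 -> window=[0, 29] -> max=29
step 14: append 4 -> window=[29, 4] -> max=29
Recorded maximums: 25 21 14 13 22 22 23 23 17 15 11 29 29
Changes between consecutive maximums: 9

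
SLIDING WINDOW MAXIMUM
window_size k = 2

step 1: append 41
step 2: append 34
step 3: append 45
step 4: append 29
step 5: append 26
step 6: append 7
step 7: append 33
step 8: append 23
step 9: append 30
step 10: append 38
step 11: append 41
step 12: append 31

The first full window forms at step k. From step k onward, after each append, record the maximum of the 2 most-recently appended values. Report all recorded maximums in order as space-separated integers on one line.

step 1: append 41 -> window=[41] (not full yet)
step 2: append 34 -> window=[41, 34] -> max=41
step 3: append 45 -> window=[34, 45] -> max=45
step 4: append 29 -> window=[45, 29] -> max=45
step 5: append 26 -> window=[29, 26] -> max=29
step 6: append 7 -> window=[26, 7] -> max=26
step 7: append 33 -> window=[7, 33] -> max=33
step 8: append 23 -> window=[33, 23] -> max=33
step 9: append 30 -> window=[23, 30] -> max=30
step 10: append 38 -> window=[30, 38] -> max=38
step 11: append 41 -> window=[38, 41] -> max=41
step 12: append 31 -> window=[41, 31] -> max=41

Answer: 41 45 45 29 26 33 33 30 38 41 41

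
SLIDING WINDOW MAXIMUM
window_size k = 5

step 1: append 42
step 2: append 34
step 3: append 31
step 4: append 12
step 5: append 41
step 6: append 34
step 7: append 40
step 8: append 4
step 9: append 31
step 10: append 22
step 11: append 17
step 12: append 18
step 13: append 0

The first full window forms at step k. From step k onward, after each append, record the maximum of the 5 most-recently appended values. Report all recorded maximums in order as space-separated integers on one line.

step 1: append 42 -> window=[42] (not full yet)
step 2: append 34 -> window=[42, 34] (not full yet)
step 3: append 31 -> window=[42, 34, 31] (not full yet)
step 4: append 12 -> window=[42, 34, 31, 12] (not full yet)
step 5: append 41 -> window=[42, 34, 31, 12, 41] -> max=42
step 6: append 34 -> window=[34, 31, 12, 41, 34] -> max=41
step 7: append 40 -> window=[31, 12, 41, 34, 40] -> max=41
step 8: append 4 -> window=[12, 41, 34, 40, 4] -> max=41
step 9: append 31 -> window=[41, 34, 40, 4, 31] -> max=41
step 10: append 22 -> window=[34, 40, 4, 31, 22] -> max=40
step 11: append 17 -> window=[40, 4, 31, 22, 17] -> max=40
step 12: append 18 -> window=[4, 31, 22, 17, 18] -> max=31
step 13: append 0 -> window=[31, 22, 17, 18, 0] -> max=31

Answer: 42 41 41 41 41 40 40 31 31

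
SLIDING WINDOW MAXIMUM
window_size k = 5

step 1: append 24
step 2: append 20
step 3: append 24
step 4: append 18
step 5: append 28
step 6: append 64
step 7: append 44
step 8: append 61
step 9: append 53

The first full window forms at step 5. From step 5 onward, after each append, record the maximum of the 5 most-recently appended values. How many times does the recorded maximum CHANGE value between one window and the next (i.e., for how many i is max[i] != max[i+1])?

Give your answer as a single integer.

Answer: 1

Derivation:
step 1: append 24 -> window=[24] (not full yet)
step 2: append 20 -> window=[24, 20] (not full yet)
step 3: append 24 -> window=[24, 20, 24] (not full yet)
step 4: append 18 -> window=[24, 20, 24, 18] (not full yet)
step 5: append 28 -> window=[24, 20, 24, 18, 28] -> max=28
step 6: append 64 -> window=[20, 24, 18, 28, 64] -> max=64
step 7: append 44 -> window=[24, 18, 28, 64, 44] -> max=64
step 8: append 61 -> window=[18, 28, 64, 44, 61] -> max=64
step 9: append 53 -> window=[28, 64, 44, 61, 53] -> max=64
Recorded maximums: 28 64 64 64 64
Changes between consecutive maximums: 1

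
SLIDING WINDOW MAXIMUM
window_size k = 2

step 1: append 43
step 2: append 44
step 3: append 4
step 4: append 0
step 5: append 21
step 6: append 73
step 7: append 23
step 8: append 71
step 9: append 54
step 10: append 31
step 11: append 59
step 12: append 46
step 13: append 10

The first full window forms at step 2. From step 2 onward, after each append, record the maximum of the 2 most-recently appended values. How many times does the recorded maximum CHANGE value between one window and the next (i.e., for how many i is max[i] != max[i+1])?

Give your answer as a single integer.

step 1: append 43 -> window=[43] (not full yet)
step 2: append 44 -> window=[43, 44] -> max=44
step 3: append 4 -> window=[44, 4] -> max=44
step 4: append 0 -> window=[4, 0] -> max=4
step 5: append 21 -> window=[0, 21] -> max=21
step 6: append 73 -> window=[21, 73] -> max=73
step 7: append 23 -> window=[73, 23] -> max=73
step 8: append 71 -> window=[23, 71] -> max=71
step 9: append 54 -> window=[71, 54] -> max=71
step 10: append 31 -> window=[54, 31] -> max=54
step 11: append 59 -> window=[31, 59] -> max=59
step 12: append 46 -> window=[59, 46] -> max=59
step 13: append 10 -> window=[46, 10] -> max=46
Recorded maximums: 44 44 4 21 73 73 71 71 54 59 59 46
Changes between consecutive maximums: 7

Answer: 7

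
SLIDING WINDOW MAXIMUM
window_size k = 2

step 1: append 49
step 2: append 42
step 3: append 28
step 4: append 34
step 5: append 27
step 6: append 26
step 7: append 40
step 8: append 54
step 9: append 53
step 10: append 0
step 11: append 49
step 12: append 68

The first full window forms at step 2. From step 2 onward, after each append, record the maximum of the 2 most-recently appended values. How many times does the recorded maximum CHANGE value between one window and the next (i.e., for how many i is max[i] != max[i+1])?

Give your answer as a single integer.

step 1: append 49 -> window=[49] (not full yet)
step 2: append 42 -> window=[49, 42] -> max=49
step 3: append 28 -> window=[42, 28] -> max=42
step 4: append 34 -> window=[28, 34] -> max=34
step 5: append 27 -> window=[34, 27] -> max=34
step 6: append 26 -> window=[27, 26] -> max=27
step 7: append 40 -> window=[26, 40] -> max=40
step 8: append 54 -> window=[40, 54] -> max=54
step 9: append 53 -> window=[54, 53] -> max=54
step 10: append 0 -> window=[53, 0] -> max=53
step 11: append 49 -> window=[0, 49] -> max=49
step 12: append 68 -> window=[49, 68] -> max=68
Recorded maximums: 49 42 34 34 27 40 54 54 53 49 68
Changes between consecutive maximums: 8

Answer: 8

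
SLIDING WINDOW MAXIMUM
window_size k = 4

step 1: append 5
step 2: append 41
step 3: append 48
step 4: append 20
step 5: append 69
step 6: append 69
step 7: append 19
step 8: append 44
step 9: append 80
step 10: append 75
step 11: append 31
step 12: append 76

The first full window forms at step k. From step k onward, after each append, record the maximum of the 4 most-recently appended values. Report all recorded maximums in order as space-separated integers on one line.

step 1: append 5 -> window=[5] (not full yet)
step 2: append 41 -> window=[5, 41] (not full yet)
step 3: append 48 -> window=[5, 41, 48] (not full yet)
step 4: append 20 -> window=[5, 41, 48, 20] -> max=48
step 5: append 69 -> window=[41, 48, 20, 69] -> max=69
step 6: append 69 -> window=[48, 20, 69, 69] -> max=69
step 7: append 19 -> window=[20, 69, 69, 19] -> max=69
step 8: append 44 -> window=[69, 69, 19, 44] -> max=69
step 9: append 80 -> window=[69, 19, 44, 80] -> max=80
step 10: append 75 -> window=[19, 44, 80, 75] -> max=80
step 11: append 31 -> window=[44, 80, 75, 31] -> max=80
step 12: append 76 -> window=[80, 75, 31, 76] -> max=80

Answer: 48 69 69 69 69 80 80 80 80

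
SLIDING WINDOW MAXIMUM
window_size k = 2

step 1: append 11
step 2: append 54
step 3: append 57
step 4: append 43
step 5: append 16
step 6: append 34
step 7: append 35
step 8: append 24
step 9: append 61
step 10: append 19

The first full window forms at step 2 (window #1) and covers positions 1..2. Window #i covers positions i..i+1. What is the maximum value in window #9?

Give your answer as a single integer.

step 1: append 11 -> window=[11] (not full yet)
step 2: append 54 -> window=[11, 54] -> max=54
step 3: append 57 -> window=[54, 57] -> max=57
step 4: append 43 -> window=[57, 43] -> max=57
step 5: append 16 -> window=[43, 16] -> max=43
step 6: append 34 -> window=[16, 34] -> max=34
step 7: append 35 -> window=[34, 35] -> max=35
step 8: append 24 -> window=[35, 24] -> max=35
step 9: append 61 -> window=[24, 61] -> max=61
step 10: append 19 -> window=[61, 19] -> max=61
Window #9 max = 61

Answer: 61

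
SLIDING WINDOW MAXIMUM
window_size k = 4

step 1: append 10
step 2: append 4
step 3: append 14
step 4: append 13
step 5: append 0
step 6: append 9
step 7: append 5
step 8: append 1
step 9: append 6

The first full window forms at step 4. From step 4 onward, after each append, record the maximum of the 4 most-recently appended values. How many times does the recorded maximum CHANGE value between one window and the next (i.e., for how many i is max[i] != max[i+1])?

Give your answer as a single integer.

step 1: append 10 -> window=[10] (not full yet)
step 2: append 4 -> window=[10, 4] (not full yet)
step 3: append 14 -> window=[10, 4, 14] (not full yet)
step 4: append 13 -> window=[10, 4, 14, 13] -> max=14
step 5: append 0 -> window=[4, 14, 13, 0] -> max=14
step 6: append 9 -> window=[14, 13, 0, 9] -> max=14
step 7: append 5 -> window=[13, 0, 9, 5] -> max=13
step 8: append 1 -> window=[0, 9, 5, 1] -> max=9
step 9: append 6 -> window=[9, 5, 1, 6] -> max=9
Recorded maximums: 14 14 14 13 9 9
Changes between consecutive maximums: 2

Answer: 2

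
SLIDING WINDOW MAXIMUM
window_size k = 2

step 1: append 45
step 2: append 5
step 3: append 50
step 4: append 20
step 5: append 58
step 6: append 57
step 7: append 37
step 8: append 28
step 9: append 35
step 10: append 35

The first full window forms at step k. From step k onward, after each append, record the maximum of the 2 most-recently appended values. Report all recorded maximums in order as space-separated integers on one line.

step 1: append 45 -> window=[45] (not full yet)
step 2: append 5 -> window=[45, 5] -> max=45
step 3: append 50 -> window=[5, 50] -> max=50
step 4: append 20 -> window=[50, 20] -> max=50
step 5: append 58 -> window=[20, 58] -> max=58
step 6: append 57 -> window=[58, 57] -> max=58
step 7: append 37 -> window=[57, 37] -> max=57
step 8: append 28 -> window=[37, 28] -> max=37
step 9: append 35 -> window=[28, 35] -> max=35
step 10: append 35 -> window=[35, 35] -> max=35

Answer: 45 50 50 58 58 57 37 35 35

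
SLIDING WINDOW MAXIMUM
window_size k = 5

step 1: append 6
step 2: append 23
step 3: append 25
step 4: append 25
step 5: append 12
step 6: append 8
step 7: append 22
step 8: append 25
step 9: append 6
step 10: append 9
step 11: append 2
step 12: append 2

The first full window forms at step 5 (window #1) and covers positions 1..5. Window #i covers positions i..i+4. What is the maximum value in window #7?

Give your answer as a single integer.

Answer: 25

Derivation:
step 1: append 6 -> window=[6] (not full yet)
step 2: append 23 -> window=[6, 23] (not full yet)
step 3: append 25 -> window=[6, 23, 25] (not full yet)
step 4: append 25 -> window=[6, 23, 25, 25] (not full yet)
step 5: append 12 -> window=[6, 23, 25, 25, 12] -> max=25
step 6: append 8 -> window=[23, 25, 25, 12, 8] -> max=25
step 7: append 22 -> window=[25, 25, 12, 8, 22] -> max=25
step 8: append 25 -> window=[25, 12, 8, 22, 25] -> max=25
step 9: append 6 -> window=[12, 8, 22, 25, 6] -> max=25
step 10: append 9 -> window=[8, 22, 25, 6, 9] -> max=25
step 11: append 2 -> window=[22, 25, 6, 9, 2] -> max=25
Window #7 max = 25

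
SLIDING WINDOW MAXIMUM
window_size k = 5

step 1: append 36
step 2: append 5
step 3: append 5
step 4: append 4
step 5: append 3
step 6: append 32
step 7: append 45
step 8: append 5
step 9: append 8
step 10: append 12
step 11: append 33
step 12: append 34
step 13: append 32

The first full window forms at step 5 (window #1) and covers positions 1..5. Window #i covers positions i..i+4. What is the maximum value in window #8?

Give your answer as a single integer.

step 1: append 36 -> window=[36] (not full yet)
step 2: append 5 -> window=[36, 5] (not full yet)
step 3: append 5 -> window=[36, 5, 5] (not full yet)
step 4: append 4 -> window=[36, 5, 5, 4] (not full yet)
step 5: append 3 -> window=[36, 5, 5, 4, 3] -> max=36
step 6: append 32 -> window=[5, 5, 4, 3, 32] -> max=32
step 7: append 45 -> window=[5, 4, 3, 32, 45] -> max=45
step 8: append 5 -> window=[4, 3, 32, 45, 5] -> max=45
step 9: append 8 -> window=[3, 32, 45, 5, 8] -> max=45
step 10: append 12 -> window=[32, 45, 5, 8, 12] -> max=45
step 11: append 33 -> window=[45, 5, 8, 12, 33] -> max=45
step 12: append 34 -> window=[5, 8, 12, 33, 34] -> max=34
Window #8 max = 34

Answer: 34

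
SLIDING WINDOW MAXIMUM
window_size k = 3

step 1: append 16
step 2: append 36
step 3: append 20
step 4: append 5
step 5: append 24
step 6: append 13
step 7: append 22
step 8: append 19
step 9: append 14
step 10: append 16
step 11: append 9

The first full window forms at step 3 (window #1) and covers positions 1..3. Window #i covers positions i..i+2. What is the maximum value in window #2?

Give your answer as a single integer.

Answer: 36

Derivation:
step 1: append 16 -> window=[16] (not full yet)
step 2: append 36 -> window=[16, 36] (not full yet)
step 3: append 20 -> window=[16, 36, 20] -> max=36
step 4: append 5 -> window=[36, 20, 5] -> max=36
Window #2 max = 36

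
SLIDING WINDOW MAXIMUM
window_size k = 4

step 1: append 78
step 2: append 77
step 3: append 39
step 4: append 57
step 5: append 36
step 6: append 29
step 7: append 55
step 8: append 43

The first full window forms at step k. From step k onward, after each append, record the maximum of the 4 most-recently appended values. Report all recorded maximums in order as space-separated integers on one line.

step 1: append 78 -> window=[78] (not full yet)
step 2: append 77 -> window=[78, 77] (not full yet)
step 3: append 39 -> window=[78, 77, 39] (not full yet)
step 4: append 57 -> window=[78, 77, 39, 57] -> max=78
step 5: append 36 -> window=[77, 39, 57, 36] -> max=77
step 6: append 29 -> window=[39, 57, 36, 29] -> max=57
step 7: append 55 -> window=[57, 36, 29, 55] -> max=57
step 8: append 43 -> window=[36, 29, 55, 43] -> max=55

Answer: 78 77 57 57 55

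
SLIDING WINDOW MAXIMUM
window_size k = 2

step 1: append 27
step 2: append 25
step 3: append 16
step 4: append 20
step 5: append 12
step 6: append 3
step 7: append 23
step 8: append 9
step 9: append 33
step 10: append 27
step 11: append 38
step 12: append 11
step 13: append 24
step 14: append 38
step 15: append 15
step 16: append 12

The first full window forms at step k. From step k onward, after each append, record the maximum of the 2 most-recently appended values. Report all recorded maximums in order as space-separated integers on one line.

step 1: append 27 -> window=[27] (not full yet)
step 2: append 25 -> window=[27, 25] -> max=27
step 3: append 16 -> window=[25, 16] -> max=25
step 4: append 20 -> window=[16, 20] -> max=20
step 5: append 12 -> window=[20, 12] -> max=20
step 6: append 3 -> window=[12, 3] -> max=12
step 7: append 23 -> window=[3, 23] -> max=23
step 8: append 9 -> window=[23, 9] -> max=23
step 9: append 33 -> window=[9, 33] -> max=33
step 10: append 27 -> window=[33, 27] -> max=33
step 11: append 38 -> window=[27, 38] -> max=38
step 12: append 11 -> window=[38, 11] -> max=38
step 13: append 24 -> window=[11, 24] -> max=24
step 14: append 38 -> window=[24, 38] -> max=38
step 15: append 15 -> window=[38, 15] -> max=38
step 16: append 12 -> window=[15, 12] -> max=15

Answer: 27 25 20 20 12 23 23 33 33 38 38 24 38 38 15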